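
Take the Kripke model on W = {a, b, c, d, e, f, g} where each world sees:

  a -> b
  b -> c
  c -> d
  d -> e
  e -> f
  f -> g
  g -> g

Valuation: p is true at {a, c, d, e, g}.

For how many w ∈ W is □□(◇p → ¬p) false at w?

a: successors {b}; □(◇p → ¬p) there: b:F. ✗
b: successors {c}; □(◇p → ¬p) there: c:F. ✗
c: successors {d}; □(◇p → ¬p) there: d:T. ✓
d: successors {e}; □(◇p → ¬p) there: e:T. ✓
e: successors {f}; □(◇p → ¬p) there: f:F. ✗
f: successors {g}; □(◇p → ¬p) there: g:F. ✗
g: successors {g}; □(◇p → ¬p) there: g:F. ✗
Satisfying worlds: {c, d}.
So □□(◇p → ¬p) fails at the other 5 worlds.

5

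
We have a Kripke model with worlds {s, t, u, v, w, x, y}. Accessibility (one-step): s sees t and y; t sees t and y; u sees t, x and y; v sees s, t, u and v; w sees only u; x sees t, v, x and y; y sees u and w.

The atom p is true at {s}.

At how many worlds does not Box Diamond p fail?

0

s: Box Diamond p is F. ✓
t: Box Diamond p is F. ✓
u: Box Diamond p is F. ✓
v: Box Diamond p is F. ✓
w: Box Diamond p is F. ✓
x: Box Diamond p is F. ✓
y: Box Diamond p is F. ✓
Satisfying worlds: {s, t, u, v, w, x, y}.
So not Box Diamond p fails at the other 0 worlds.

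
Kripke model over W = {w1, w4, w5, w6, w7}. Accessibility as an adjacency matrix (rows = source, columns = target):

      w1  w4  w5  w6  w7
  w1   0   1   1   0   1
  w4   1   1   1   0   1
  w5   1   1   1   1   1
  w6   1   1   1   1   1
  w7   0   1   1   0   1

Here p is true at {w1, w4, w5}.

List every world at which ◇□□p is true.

∅

w1: successors {w4, w5, w7}; □□p there: w4:F, w5:F, w7:F. ✗
w4: successors {w1, w4, w5, w7}; □□p there: w1:F, w4:F, w5:F, w7:F. ✗
w5: successors {w1, w4, w5, w6, w7}; □□p there: w1:F, w4:F, w5:F, w6:F, w7:F. ✗
w6: successors {w1, w4, w5, w6, w7}; □□p there: w1:F, w4:F, w5:F, w6:F, w7:F. ✗
w7: successors {w4, w5, w7}; □□p there: w4:F, w5:F, w7:F. ✗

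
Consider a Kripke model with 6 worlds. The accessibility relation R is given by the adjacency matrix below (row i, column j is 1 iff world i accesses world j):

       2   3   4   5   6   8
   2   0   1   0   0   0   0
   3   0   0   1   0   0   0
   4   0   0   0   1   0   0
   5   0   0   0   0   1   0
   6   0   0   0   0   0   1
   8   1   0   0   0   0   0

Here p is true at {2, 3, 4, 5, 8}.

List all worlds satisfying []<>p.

{2, 3, 5, 6, 8}

2: successors {3}; <>p there: 3:T. ✓
3: successors {4}; <>p there: 4:T. ✓
4: successors {5}; <>p there: 5:F. ✗
5: successors {6}; <>p there: 6:T. ✓
6: successors {8}; <>p there: 8:T. ✓
8: successors {2}; <>p there: 2:T. ✓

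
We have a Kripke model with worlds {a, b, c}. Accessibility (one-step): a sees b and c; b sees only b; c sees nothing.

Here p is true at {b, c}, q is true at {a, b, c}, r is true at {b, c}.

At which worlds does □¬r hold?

{c}

a: successors {b, c}; ¬r there: b:F, c:F. ✗
b: successors {b}; ¬r there: b:F. ✗
c: no successors, so □¬r holds vacuously. ✓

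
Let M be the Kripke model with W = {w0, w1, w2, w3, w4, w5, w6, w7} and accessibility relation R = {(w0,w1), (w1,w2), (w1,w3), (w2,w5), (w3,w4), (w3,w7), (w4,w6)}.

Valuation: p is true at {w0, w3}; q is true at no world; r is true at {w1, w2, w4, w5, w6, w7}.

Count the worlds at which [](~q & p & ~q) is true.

3

w0: successors {w1}; ~q & p & ~q there: w1:F. ✗
w1: successors {w2, w3}; ~q & p & ~q there: w2:F, w3:T. ✗
w2: successors {w5}; ~q & p & ~q there: w5:F. ✗
w3: successors {w4, w7}; ~q & p & ~q there: w4:F, w7:F. ✗
w4: successors {w6}; ~q & p & ~q there: w6:F. ✗
w5: no successors, so [](~q & p & ~q) holds vacuously. ✓
w6: no successors, so [](~q & p & ~q) holds vacuously. ✓
w7: no successors, so [](~q & p & ~q) holds vacuously. ✓
Satisfying worlds: {w5, w6, w7}.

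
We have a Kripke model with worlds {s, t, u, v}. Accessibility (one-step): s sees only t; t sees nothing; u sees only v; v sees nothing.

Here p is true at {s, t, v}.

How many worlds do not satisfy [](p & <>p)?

s: successors {t}; p & <>p there: t:F. ✗
t: no successors, so [](p & <>p) holds vacuously. ✓
u: successors {v}; p & <>p there: v:F. ✗
v: no successors, so [](p & <>p) holds vacuously. ✓
Satisfying worlds: {t, v}.
So [](p & <>p) fails at the other 2 worlds.

2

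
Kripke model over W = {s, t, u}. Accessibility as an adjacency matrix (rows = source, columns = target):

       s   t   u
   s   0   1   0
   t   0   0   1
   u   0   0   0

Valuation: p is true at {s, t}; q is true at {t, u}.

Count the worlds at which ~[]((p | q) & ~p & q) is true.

1

s: []((p | q) & ~p & q) is F. ✓
t: []((p | q) & ~p & q) is T. ✗
u: []((p | q) & ~p & q) is T. ✗
Satisfying worlds: {s}.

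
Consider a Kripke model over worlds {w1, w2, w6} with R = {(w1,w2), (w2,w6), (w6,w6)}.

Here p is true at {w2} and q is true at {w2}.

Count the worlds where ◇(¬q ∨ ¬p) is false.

1

w1: successors {w2}; ¬q ∨ ¬p there: w2:F. ✗
w2: successors {w6}; ¬q ∨ ¬p there: w6:T. ✓
w6: successors {w6}; ¬q ∨ ¬p there: w6:T. ✓
Satisfying worlds: {w2, w6}.
So ◇(¬q ∨ ¬p) fails at the other 1 world.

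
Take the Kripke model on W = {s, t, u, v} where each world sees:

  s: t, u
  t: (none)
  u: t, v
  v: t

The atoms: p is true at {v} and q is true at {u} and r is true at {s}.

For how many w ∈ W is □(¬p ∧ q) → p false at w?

1

s: □(¬p ∧ q) is F, p is F. ✓
t: □(¬p ∧ q) is T, p is F. ✗
u: □(¬p ∧ q) is F, p is F. ✓
v: □(¬p ∧ q) is F, p is T. ✓
Satisfying worlds: {s, u, v}.
So □(¬p ∧ q) → p fails at the other 1 world.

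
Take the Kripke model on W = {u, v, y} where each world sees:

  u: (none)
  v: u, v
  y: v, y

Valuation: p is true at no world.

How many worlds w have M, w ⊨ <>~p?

2

u: no successors, so <>~p fails. ✗
v: successors {u, v}; ~p there: u:T, v:T. ✓
y: successors {v, y}; ~p there: v:T, y:T. ✓
Satisfying worlds: {v, y}.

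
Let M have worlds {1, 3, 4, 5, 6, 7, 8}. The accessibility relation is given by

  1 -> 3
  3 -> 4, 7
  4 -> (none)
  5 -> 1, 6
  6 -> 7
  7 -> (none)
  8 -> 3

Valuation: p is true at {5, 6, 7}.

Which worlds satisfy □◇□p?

1: successors {3}; ◇□p there: 3:T. ✓
3: successors {4, 7}; ◇□p there: 4:F, 7:F. ✗
4: no successors, so □◇□p holds vacuously. ✓
5: successors {1, 6}; ◇□p there: 1:F, 6:T. ✗
6: successors {7}; ◇□p there: 7:F. ✗
7: no successors, so □◇□p holds vacuously. ✓
8: successors {3}; ◇□p there: 3:T. ✓

{1, 4, 7, 8}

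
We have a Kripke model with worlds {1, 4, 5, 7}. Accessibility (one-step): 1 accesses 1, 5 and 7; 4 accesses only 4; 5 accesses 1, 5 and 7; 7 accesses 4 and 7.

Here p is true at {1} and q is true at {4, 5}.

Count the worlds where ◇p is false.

1: successors {1, 5, 7}; p there: 1:T, 5:F, 7:F. ✓
4: successors {4}; p there: 4:F. ✗
5: successors {1, 5, 7}; p there: 1:T, 5:F, 7:F. ✓
7: successors {4, 7}; p there: 4:F, 7:F. ✗
Satisfying worlds: {1, 5}.
So ◇p fails at the other 2 worlds.

2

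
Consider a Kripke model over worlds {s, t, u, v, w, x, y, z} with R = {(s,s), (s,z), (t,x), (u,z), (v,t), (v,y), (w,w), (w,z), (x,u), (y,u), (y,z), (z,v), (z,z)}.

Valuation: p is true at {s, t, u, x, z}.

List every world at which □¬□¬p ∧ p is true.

{s, t, u, x, z}

s: □¬□¬p is T, p is T. ✓
t: □¬□¬p is T, p is T. ✓
u: □¬□¬p is T, p is T. ✓
v: □¬□¬p is T, p is F. ✗
w: □¬□¬p is T, p is F. ✗
x: □¬□¬p is T, p is T. ✓
y: □¬□¬p is T, p is F. ✗
z: □¬□¬p is T, p is T. ✓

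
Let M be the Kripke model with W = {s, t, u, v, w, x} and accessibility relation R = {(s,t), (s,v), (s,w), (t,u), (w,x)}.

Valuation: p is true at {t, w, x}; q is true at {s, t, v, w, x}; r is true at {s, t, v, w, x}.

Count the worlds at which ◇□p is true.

s: successors {t, v, w}; □p there: t:F, v:T, w:T. ✓
t: successors {u}; □p there: u:T. ✓
u: no successors, so ◇□p fails. ✗
v: no successors, so ◇□p fails. ✗
w: successors {x}; □p there: x:T. ✓
x: no successors, so ◇□p fails. ✗
Satisfying worlds: {s, t, w}.

3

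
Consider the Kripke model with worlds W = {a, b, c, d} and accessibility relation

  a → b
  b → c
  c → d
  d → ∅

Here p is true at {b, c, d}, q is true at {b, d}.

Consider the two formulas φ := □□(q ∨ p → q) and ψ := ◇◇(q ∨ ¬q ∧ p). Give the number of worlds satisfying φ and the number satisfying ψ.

3 and 2

For □□(q ∨ p → q):
a: successors {b}; □(q ∨ p → q) there: b:F. ✗
b: successors {c}; □(q ∨ p → q) there: c:T. ✓
c: successors {d}; □(q ∨ p → q) there: d:T. ✓
d: no successors, so □□(q ∨ p → q) holds vacuously. ✓
— 3 worlds.
For ◇◇(q ∨ ¬q ∧ p):
a: successors {b}; ◇(q ∨ ¬q ∧ p) there: b:T. ✓
b: successors {c}; ◇(q ∨ ¬q ∧ p) there: c:T. ✓
c: successors {d}; ◇(q ∨ ¬q ∧ p) there: d:F. ✗
d: no successors, so ◇◇(q ∨ ¬q ∧ p) fails. ✗
— 2 worlds.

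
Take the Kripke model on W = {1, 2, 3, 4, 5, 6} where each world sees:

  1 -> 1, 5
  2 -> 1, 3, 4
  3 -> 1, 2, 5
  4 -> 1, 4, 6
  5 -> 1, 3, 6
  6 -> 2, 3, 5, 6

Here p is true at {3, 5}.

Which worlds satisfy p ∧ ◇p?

1: p is F, ◇p is T. ✗
2: p is F, ◇p is T. ✗
3: p is T, ◇p is T. ✓
4: p is F, ◇p is F. ✗
5: p is T, ◇p is T. ✓
6: p is F, ◇p is T. ✗

{3, 5}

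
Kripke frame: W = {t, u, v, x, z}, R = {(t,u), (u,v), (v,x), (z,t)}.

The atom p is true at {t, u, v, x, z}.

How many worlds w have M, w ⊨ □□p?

5

t: successors {u}; □p there: u:T. ✓
u: successors {v}; □p there: v:T. ✓
v: successors {x}; □p there: x:T. ✓
x: no successors, so □□p holds vacuously. ✓
z: successors {t}; □p there: t:T. ✓
Satisfying worlds: {t, u, v, x, z}.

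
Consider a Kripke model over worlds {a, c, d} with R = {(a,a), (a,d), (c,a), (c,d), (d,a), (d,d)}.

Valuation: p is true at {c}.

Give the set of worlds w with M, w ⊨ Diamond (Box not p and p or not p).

a: successors {a, d}; Box not p and p or not p there: a:T, d:T. ✓
c: successors {a, d}; Box not p and p or not p there: a:T, d:T. ✓
d: successors {a, d}; Box not p and p or not p there: a:T, d:T. ✓

{a, c, d}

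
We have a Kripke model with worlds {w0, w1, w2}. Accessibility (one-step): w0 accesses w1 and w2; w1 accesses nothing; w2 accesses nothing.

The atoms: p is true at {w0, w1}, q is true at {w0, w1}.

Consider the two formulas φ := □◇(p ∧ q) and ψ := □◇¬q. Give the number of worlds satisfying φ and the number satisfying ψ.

For □◇(p ∧ q):
w0: successors {w1, w2}; ◇(p ∧ q) there: w1:F, w2:F. ✗
w1: no successors, so □◇(p ∧ q) holds vacuously. ✓
w2: no successors, so □◇(p ∧ q) holds vacuously. ✓
— 2 worlds.
For □◇¬q:
w0: successors {w1, w2}; ◇¬q there: w1:F, w2:F. ✗
w1: no successors, so □◇¬q holds vacuously. ✓
w2: no successors, so □◇¬q holds vacuously. ✓
— 2 worlds.

2 and 2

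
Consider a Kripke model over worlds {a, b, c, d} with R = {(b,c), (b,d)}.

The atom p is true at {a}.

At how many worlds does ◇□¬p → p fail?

1

a: ◇□¬p is F, p is T. ✓
b: ◇□¬p is T, p is F. ✗
c: ◇□¬p is F, p is F. ✓
d: ◇□¬p is F, p is F. ✓
Satisfying worlds: {a, c, d}.
So ◇□¬p → p fails at the other 1 world.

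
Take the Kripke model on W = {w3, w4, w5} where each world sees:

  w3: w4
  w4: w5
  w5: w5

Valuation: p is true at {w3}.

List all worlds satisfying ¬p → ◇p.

w3: ¬p is F, ◇p is F. ✓
w4: ¬p is T, ◇p is F. ✗
w5: ¬p is T, ◇p is F. ✗

{w3}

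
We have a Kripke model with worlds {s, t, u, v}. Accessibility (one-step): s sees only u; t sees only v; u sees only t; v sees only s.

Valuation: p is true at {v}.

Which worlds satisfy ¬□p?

s: □p is F. ✓
t: □p is T. ✗
u: □p is F. ✓
v: □p is F. ✓

{s, u, v}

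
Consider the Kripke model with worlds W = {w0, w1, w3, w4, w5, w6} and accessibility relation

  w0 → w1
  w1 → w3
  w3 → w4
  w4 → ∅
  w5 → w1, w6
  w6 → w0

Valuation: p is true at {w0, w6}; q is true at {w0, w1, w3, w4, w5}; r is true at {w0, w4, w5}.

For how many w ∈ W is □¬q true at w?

w0: successors {w1}; ¬q there: w1:F. ✗
w1: successors {w3}; ¬q there: w3:F. ✗
w3: successors {w4}; ¬q there: w4:F. ✗
w4: no successors, so □¬q holds vacuously. ✓
w5: successors {w1, w6}; ¬q there: w1:F, w6:T. ✗
w6: successors {w0}; ¬q there: w0:F. ✗
Satisfying worlds: {w4}.

1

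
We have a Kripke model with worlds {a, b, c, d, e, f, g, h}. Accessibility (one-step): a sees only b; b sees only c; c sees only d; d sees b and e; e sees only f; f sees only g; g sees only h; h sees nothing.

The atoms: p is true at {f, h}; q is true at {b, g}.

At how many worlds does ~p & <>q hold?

a: ~p is T, <>q is T. ✓
b: ~p is T, <>q is F. ✗
c: ~p is T, <>q is F. ✗
d: ~p is T, <>q is T. ✓
e: ~p is T, <>q is F. ✗
f: ~p is F, <>q is T. ✗
g: ~p is T, <>q is F. ✗
h: ~p is F, <>q is F. ✗
Satisfying worlds: {a, d}.

2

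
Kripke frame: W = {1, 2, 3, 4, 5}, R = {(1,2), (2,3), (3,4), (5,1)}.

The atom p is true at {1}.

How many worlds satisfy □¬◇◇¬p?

1: successors {2}; ¬◇◇¬p there: 2:F. ✗
2: successors {3}; ¬◇◇¬p there: 3:T. ✓
3: successors {4}; ¬◇◇¬p there: 4:T. ✓
4: no successors, so □¬◇◇¬p holds vacuously. ✓
5: successors {1}; ¬◇◇¬p there: 1:F. ✗
Satisfying worlds: {2, 3, 4}.

3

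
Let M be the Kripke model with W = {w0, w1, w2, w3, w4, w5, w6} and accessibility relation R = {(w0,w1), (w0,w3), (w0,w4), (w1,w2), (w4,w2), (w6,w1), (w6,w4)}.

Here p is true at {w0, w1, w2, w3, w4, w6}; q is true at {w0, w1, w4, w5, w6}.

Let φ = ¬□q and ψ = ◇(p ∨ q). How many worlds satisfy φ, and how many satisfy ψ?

3 and 4

For ¬□q:
w0: □q is F. ✓
w1: □q is F. ✓
w2: □q is T. ✗
w3: □q is T. ✗
w4: □q is F. ✓
w5: □q is T. ✗
w6: □q is T. ✗
— 3 worlds.
For ◇(p ∨ q):
w0: successors {w1, w3, w4}; p ∨ q there: w1:T, w3:T, w4:T. ✓
w1: successors {w2}; p ∨ q there: w2:T. ✓
w2: no successors, so ◇(p ∨ q) fails. ✗
w3: no successors, so ◇(p ∨ q) fails. ✗
w4: successors {w2}; p ∨ q there: w2:T. ✓
w5: no successors, so ◇(p ∨ q) fails. ✗
w6: successors {w1, w4}; p ∨ q there: w1:T, w4:T. ✓
— 4 worlds.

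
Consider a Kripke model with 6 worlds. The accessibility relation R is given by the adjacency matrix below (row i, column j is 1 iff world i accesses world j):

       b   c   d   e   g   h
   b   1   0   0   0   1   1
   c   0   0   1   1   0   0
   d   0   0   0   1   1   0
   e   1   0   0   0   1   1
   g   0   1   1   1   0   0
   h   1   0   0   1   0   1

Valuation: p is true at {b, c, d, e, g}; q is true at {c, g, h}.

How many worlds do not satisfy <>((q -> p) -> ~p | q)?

1

b: successors {b, g, h}; (q -> p) -> ~p | q there: b:F, g:T, h:T. ✓
c: successors {d, e}; (q -> p) -> ~p | q there: d:F, e:F. ✗
d: successors {e, g}; (q -> p) -> ~p | q there: e:F, g:T. ✓
e: successors {b, g, h}; (q -> p) -> ~p | q there: b:F, g:T, h:T. ✓
g: successors {c, d, e}; (q -> p) -> ~p | q there: c:T, d:F, e:F. ✓
h: successors {b, e, h}; (q -> p) -> ~p | q there: b:F, e:F, h:T. ✓
Satisfying worlds: {b, d, e, g, h}.
So <>((q -> p) -> ~p | q) fails at the other 1 world.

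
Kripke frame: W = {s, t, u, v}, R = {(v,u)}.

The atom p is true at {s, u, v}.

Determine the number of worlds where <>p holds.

s: no successors, so <>p fails. ✗
t: no successors, so <>p fails. ✗
u: no successors, so <>p fails. ✗
v: successors {u}; p there: u:T. ✓
Satisfying worlds: {v}.

1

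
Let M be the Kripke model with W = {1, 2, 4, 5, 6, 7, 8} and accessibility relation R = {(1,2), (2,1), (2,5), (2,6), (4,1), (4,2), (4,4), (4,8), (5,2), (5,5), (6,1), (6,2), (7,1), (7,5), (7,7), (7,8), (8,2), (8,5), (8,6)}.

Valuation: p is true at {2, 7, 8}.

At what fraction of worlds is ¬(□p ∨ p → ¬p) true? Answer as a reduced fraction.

1: □p ∨ p → ¬p is T. ✗
2: □p ∨ p → ¬p is F. ✓
4: □p ∨ p → ¬p is T. ✗
5: □p ∨ p → ¬p is T. ✗
6: □p ∨ p → ¬p is T. ✗
7: □p ∨ p → ¬p is F. ✓
8: □p ∨ p → ¬p is F. ✓
That's 3 of 7 worlds, so 3/7.

3/7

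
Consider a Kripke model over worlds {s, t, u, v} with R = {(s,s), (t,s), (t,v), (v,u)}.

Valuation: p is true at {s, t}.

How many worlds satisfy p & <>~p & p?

s: p is T, <>~p & p is F. ✗
t: p is T, <>~p & p is T. ✓
u: p is F, <>~p & p is F. ✗
v: p is F, <>~p & p is F. ✗
Satisfying worlds: {t}.

1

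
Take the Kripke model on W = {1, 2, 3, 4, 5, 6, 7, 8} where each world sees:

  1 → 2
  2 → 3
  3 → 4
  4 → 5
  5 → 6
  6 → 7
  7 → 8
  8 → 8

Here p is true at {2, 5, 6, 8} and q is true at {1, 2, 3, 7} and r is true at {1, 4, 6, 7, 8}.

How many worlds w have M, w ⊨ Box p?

5

1: successors {2}; p there: 2:T. ✓
2: successors {3}; p there: 3:F. ✗
3: successors {4}; p there: 4:F. ✗
4: successors {5}; p there: 5:T. ✓
5: successors {6}; p there: 6:T. ✓
6: successors {7}; p there: 7:F. ✗
7: successors {8}; p there: 8:T. ✓
8: successors {8}; p there: 8:T. ✓
Satisfying worlds: {1, 4, 5, 7, 8}.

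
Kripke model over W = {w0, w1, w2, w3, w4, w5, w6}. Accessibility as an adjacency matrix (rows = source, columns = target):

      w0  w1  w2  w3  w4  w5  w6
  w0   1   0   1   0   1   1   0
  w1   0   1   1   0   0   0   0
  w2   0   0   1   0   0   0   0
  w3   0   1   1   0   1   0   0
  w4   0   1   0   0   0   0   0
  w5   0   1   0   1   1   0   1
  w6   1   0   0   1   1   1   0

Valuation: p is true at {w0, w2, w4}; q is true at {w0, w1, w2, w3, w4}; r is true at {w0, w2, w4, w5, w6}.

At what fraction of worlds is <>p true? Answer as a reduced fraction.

6/7

w0: successors {w0, w2, w4, w5}; p there: w0:T, w2:T, w4:T, w5:F. ✓
w1: successors {w1, w2}; p there: w1:F, w2:T. ✓
w2: successors {w2}; p there: w2:T. ✓
w3: successors {w1, w2, w4}; p there: w1:F, w2:T, w4:T. ✓
w4: successors {w1}; p there: w1:F. ✗
w5: successors {w1, w3, w4, w6}; p there: w1:F, w3:F, w4:T, w6:F. ✓
w6: successors {w0, w3, w4, w5}; p there: w0:T, w3:F, w4:T, w5:F. ✓
That's 6 of 7 worlds, so 6/7.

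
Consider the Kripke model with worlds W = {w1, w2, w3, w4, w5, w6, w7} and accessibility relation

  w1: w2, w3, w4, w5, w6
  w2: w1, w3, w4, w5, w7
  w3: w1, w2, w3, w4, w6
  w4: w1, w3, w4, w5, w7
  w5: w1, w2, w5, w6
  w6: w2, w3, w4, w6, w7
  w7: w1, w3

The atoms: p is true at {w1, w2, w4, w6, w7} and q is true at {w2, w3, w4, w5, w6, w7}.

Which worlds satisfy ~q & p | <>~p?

{w1, w2, w3, w4, w5, w6, w7}

w1: ~q & p is T, <>~p is T. ✓
w2: ~q & p is F, <>~p is T. ✓
w3: ~q & p is F, <>~p is T. ✓
w4: ~q & p is F, <>~p is T. ✓
w5: ~q & p is F, <>~p is T. ✓
w6: ~q & p is F, <>~p is T. ✓
w7: ~q & p is F, <>~p is T. ✓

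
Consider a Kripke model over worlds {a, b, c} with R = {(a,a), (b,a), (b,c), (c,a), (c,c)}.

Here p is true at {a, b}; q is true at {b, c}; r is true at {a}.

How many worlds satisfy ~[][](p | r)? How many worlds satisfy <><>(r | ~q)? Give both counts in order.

For ~[][](p | r):
a: [][](p | r) is T. ✗
b: [][](p | r) is F. ✓
c: [][](p | r) is F. ✓
— 2 worlds.
For <><>(r | ~q):
a: successors {a}; <>(r | ~q) there: a:T. ✓
b: successors {a, c}; <>(r | ~q) there: a:T, c:T. ✓
c: successors {a, c}; <>(r | ~q) there: a:T, c:T. ✓
— 3 worlds.

2 and 3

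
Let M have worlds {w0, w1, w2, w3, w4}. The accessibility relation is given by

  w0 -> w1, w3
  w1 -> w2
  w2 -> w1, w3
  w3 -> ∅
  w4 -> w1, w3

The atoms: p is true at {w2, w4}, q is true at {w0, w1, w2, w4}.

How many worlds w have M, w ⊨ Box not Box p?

w0: successors {w1, w3}; not Box p there: w1:F, w3:F. ✗
w1: successors {w2}; not Box p there: w2:T. ✓
w2: successors {w1, w3}; not Box p there: w1:F, w3:F. ✗
w3: no successors, so Box not Box p holds vacuously. ✓
w4: successors {w1, w3}; not Box p there: w1:F, w3:F. ✗
Satisfying worlds: {w1, w3}.

2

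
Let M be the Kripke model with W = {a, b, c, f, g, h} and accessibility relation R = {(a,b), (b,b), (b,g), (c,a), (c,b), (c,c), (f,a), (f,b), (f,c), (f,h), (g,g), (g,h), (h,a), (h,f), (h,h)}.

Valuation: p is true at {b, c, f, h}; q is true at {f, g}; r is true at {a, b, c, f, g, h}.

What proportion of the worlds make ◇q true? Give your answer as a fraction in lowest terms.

1/2

a: successors {b}; q there: b:F. ✗
b: successors {b, g}; q there: b:F, g:T. ✓
c: successors {a, b, c}; q there: a:F, b:F, c:F. ✗
f: successors {a, b, c, h}; q there: a:F, b:F, c:F, h:F. ✗
g: successors {g, h}; q there: g:T, h:F. ✓
h: successors {a, f, h}; q there: a:F, f:T, h:F. ✓
That's 3 of 6 worlds, so 3/6 = 1/2.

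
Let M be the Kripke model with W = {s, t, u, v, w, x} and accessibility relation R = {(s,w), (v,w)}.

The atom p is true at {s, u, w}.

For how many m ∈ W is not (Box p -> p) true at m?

s: Box p -> p is T. ✗
t: Box p -> p is F. ✓
u: Box p -> p is T. ✗
v: Box p -> p is F. ✓
w: Box p -> p is T. ✗
x: Box p -> p is F. ✓
Satisfying worlds: {t, v, x}.

3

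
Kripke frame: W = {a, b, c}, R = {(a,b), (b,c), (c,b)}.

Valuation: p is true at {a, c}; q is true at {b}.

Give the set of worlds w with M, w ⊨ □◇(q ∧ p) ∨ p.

a: □◇(q ∧ p) is F, p is T. ✓
b: □◇(q ∧ p) is F, p is F. ✗
c: □◇(q ∧ p) is F, p is T. ✓

{a, c}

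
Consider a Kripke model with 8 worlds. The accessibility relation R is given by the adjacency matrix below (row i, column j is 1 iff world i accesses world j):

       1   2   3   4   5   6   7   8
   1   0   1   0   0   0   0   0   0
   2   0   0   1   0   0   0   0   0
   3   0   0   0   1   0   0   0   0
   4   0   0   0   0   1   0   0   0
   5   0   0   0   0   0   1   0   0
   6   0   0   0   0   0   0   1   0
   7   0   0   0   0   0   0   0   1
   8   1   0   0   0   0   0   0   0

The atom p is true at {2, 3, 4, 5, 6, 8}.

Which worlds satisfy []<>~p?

1: successors {2}; <>~p there: 2:F. ✗
2: successors {3}; <>~p there: 3:F. ✗
3: successors {4}; <>~p there: 4:F. ✗
4: successors {5}; <>~p there: 5:F. ✗
5: successors {6}; <>~p there: 6:T. ✓
6: successors {7}; <>~p there: 7:F. ✗
7: successors {8}; <>~p there: 8:T. ✓
8: successors {1}; <>~p there: 1:F. ✗

{5, 7}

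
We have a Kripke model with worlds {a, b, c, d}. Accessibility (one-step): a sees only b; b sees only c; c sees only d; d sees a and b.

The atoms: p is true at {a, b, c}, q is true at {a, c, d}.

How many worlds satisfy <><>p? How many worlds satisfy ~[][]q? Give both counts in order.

3 and 2

For <><>p:
a: successors {b}; <>p there: b:T. ✓
b: successors {c}; <>p there: c:F. ✗
c: successors {d}; <>p there: d:T. ✓
d: successors {a, b}; <>p there: a:T, b:T. ✓
— 3 worlds.
For ~[][]q:
a: [][]q is T. ✗
b: [][]q is T. ✗
c: [][]q is F. ✓
d: [][]q is F. ✓
— 2 worlds.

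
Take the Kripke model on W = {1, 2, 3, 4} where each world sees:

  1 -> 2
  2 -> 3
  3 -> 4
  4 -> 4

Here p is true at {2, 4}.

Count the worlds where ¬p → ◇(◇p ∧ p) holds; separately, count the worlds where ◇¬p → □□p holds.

3 and 4

For ¬p → ◇(◇p ∧ p):
1: ¬p is T, ◇(◇p ∧ p) is F. ✗
2: ¬p is F, ◇(◇p ∧ p) is F. ✓
3: ¬p is T, ◇(◇p ∧ p) is T. ✓
4: ¬p is F, ◇(◇p ∧ p) is T. ✓
— 3 worlds.
For ◇¬p → □□p:
1: ◇¬p is F, □□p is F. ✓
2: ◇¬p is T, □□p is T. ✓
3: ◇¬p is F, □□p is T. ✓
4: ◇¬p is F, □□p is T. ✓
— 4 worlds.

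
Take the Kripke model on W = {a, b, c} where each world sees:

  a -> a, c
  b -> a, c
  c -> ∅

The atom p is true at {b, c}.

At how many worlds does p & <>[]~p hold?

1

a: p is F, <>[]~p is T. ✗
b: p is T, <>[]~p is T. ✓
c: p is T, <>[]~p is F. ✗
Satisfying worlds: {b}.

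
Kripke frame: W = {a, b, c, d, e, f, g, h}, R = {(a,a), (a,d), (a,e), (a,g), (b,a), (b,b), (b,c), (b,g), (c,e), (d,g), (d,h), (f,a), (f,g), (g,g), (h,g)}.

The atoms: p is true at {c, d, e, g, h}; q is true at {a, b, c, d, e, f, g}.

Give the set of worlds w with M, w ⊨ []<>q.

a: successors {a, d, e, g}; <>q there: a:T, d:T, e:F, g:T. ✗
b: successors {a, b, c, g}; <>q there: a:T, b:T, c:T, g:T. ✓
c: successors {e}; <>q there: e:F. ✗
d: successors {g, h}; <>q there: g:T, h:T. ✓
e: no successors, so []<>q holds vacuously. ✓
f: successors {a, g}; <>q there: a:T, g:T. ✓
g: successors {g}; <>q there: g:T. ✓
h: successors {g}; <>q there: g:T. ✓

{b, d, e, f, g, h}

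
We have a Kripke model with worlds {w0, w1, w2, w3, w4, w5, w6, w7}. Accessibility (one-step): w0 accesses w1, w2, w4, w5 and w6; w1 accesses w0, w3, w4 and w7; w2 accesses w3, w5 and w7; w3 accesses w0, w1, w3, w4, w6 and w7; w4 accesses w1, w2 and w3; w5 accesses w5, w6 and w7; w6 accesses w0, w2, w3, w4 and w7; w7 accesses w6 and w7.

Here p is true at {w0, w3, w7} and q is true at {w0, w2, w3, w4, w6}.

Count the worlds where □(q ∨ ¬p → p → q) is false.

w0: successors {w1, w2, w4, w5, w6}; q ∨ ¬p → p → q there: w1:T, w2:T, w4:T, w5:T, w6:T. ✓
w1: successors {w0, w3, w4, w7}; q ∨ ¬p → p → q there: w0:T, w3:T, w4:T, w7:T. ✓
w2: successors {w3, w5, w7}; q ∨ ¬p → p → q there: w3:T, w5:T, w7:T. ✓
w3: successors {w0, w1, w3, w4, w6, w7}; q ∨ ¬p → p → q there: w0:T, w1:T, w3:T, w4:T, w6:T, w7:T. ✓
w4: successors {w1, w2, w3}; q ∨ ¬p → p → q there: w1:T, w2:T, w3:T. ✓
w5: successors {w5, w6, w7}; q ∨ ¬p → p → q there: w5:T, w6:T, w7:T. ✓
w6: successors {w0, w2, w3, w4, w7}; q ∨ ¬p → p → q there: w0:T, w2:T, w3:T, w4:T, w7:T. ✓
w7: successors {w6, w7}; q ∨ ¬p → p → q there: w6:T, w7:T. ✓
Satisfying worlds: {w0, w1, w2, w3, w4, w5, w6, w7}.
So □(q ∨ ¬p → p → q) fails at the other 0 worlds.

0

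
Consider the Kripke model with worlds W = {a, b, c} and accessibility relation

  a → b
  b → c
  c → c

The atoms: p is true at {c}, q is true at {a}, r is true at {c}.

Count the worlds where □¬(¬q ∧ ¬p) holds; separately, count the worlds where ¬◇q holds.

2 and 3

For □¬(¬q ∧ ¬p):
a: successors {b}; ¬(¬q ∧ ¬p) there: b:F. ✗
b: successors {c}; ¬(¬q ∧ ¬p) there: c:T. ✓
c: successors {c}; ¬(¬q ∧ ¬p) there: c:T. ✓
— 2 worlds.
For ¬◇q:
a: ◇q is F. ✓
b: ◇q is F. ✓
c: ◇q is F. ✓
— 3 worlds.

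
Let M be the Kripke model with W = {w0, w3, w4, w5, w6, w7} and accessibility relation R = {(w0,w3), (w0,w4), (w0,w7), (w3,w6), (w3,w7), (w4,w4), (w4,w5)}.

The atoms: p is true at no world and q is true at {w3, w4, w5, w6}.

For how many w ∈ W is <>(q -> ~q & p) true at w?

w0: successors {w3, w4, w7}; q -> ~q & p there: w3:F, w4:F, w7:T. ✓
w3: successors {w6, w7}; q -> ~q & p there: w6:F, w7:T. ✓
w4: successors {w4, w5}; q -> ~q & p there: w4:F, w5:F. ✗
w5: no successors, so <>(q -> ~q & p) fails. ✗
w6: no successors, so <>(q -> ~q & p) fails. ✗
w7: no successors, so <>(q -> ~q & p) fails. ✗
Satisfying worlds: {w0, w3}.

2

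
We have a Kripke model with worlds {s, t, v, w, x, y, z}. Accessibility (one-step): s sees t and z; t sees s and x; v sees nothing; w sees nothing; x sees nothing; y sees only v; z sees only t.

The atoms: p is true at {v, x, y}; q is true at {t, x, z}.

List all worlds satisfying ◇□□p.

{t, y}

s: successors {t, z}; □□p there: t:F, z:F. ✗
t: successors {s, x}; □□p there: s:F, x:T. ✓
v: no successors, so ◇□□p fails. ✗
w: no successors, so ◇□□p fails. ✗
x: no successors, so ◇□□p fails. ✗
y: successors {v}; □□p there: v:T. ✓
z: successors {t}; □□p there: t:F. ✗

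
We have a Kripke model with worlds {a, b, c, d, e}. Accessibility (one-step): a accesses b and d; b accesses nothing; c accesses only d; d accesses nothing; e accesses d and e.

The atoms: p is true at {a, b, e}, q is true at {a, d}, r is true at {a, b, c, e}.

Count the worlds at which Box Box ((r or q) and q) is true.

4

a: successors {b, d}; Box ((r or q) and q) there: b:T, d:T. ✓
b: no successors, so Box Box ((r or q) and q) holds vacuously. ✓
c: successors {d}; Box ((r or q) and q) there: d:T. ✓
d: no successors, so Box Box ((r or q) and q) holds vacuously. ✓
e: successors {d, e}; Box ((r or q) and q) there: d:T, e:F. ✗
Satisfying worlds: {a, b, c, d}.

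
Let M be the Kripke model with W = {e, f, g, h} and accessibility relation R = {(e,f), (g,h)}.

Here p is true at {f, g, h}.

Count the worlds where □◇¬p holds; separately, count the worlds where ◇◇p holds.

For □◇¬p:
e: successors {f}; ◇¬p there: f:F. ✗
f: no successors, so □◇¬p holds vacuously. ✓
g: successors {h}; ◇¬p there: h:F. ✗
h: no successors, so □◇¬p holds vacuously. ✓
— 2 worlds.
For ◇◇p:
e: successors {f}; ◇p there: f:F. ✗
f: no successors, so ◇◇p fails. ✗
g: successors {h}; ◇p there: h:F. ✗
h: no successors, so ◇◇p fails. ✗
— 0 worlds.

2 and 0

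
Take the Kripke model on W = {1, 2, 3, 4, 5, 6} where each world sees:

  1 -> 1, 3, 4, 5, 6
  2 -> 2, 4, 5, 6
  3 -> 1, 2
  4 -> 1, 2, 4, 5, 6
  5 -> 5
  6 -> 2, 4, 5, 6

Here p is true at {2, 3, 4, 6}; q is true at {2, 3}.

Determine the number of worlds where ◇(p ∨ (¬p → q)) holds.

5

1: successors {1, 3, 4, 5, 6}; p ∨ (¬p → q) there: 1:F, 3:T, 4:T, 5:F, 6:T. ✓
2: successors {2, 4, 5, 6}; p ∨ (¬p → q) there: 2:T, 4:T, 5:F, 6:T. ✓
3: successors {1, 2}; p ∨ (¬p → q) there: 1:F, 2:T. ✓
4: successors {1, 2, 4, 5, 6}; p ∨ (¬p → q) there: 1:F, 2:T, 4:T, 5:F, 6:T. ✓
5: successors {5}; p ∨ (¬p → q) there: 5:F. ✗
6: successors {2, 4, 5, 6}; p ∨ (¬p → q) there: 2:T, 4:T, 5:F, 6:T. ✓
Satisfying worlds: {1, 2, 3, 4, 6}.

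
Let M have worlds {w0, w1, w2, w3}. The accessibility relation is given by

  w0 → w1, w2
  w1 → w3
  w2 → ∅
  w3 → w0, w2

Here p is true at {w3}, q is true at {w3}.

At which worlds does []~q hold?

{w0, w2, w3}

w0: successors {w1, w2}; ~q there: w1:T, w2:T. ✓
w1: successors {w3}; ~q there: w3:F. ✗
w2: no successors, so []~q holds vacuously. ✓
w3: successors {w0, w2}; ~q there: w0:T, w2:T. ✓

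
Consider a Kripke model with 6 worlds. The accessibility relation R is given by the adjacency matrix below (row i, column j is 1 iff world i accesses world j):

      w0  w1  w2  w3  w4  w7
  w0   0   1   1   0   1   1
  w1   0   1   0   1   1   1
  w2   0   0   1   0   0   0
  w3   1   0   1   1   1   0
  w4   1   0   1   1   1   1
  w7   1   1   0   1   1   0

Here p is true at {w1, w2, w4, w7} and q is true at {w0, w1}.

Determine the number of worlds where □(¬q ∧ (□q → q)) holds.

1

w0: successors {w1, w2, w4, w7}; ¬q ∧ (□q → q) there: w1:F, w2:T, w4:T, w7:T. ✗
w1: successors {w1, w3, w4, w7}; ¬q ∧ (□q → q) there: w1:F, w3:T, w4:T, w7:T. ✗
w2: successors {w2}; ¬q ∧ (□q → q) there: w2:T. ✓
w3: successors {w0, w2, w3, w4}; ¬q ∧ (□q → q) there: w0:F, w2:T, w3:T, w4:T. ✗
w4: successors {w0, w2, w3, w4, w7}; ¬q ∧ (□q → q) there: w0:F, w2:T, w3:T, w4:T, w7:T. ✗
w7: successors {w0, w1, w3, w4}; ¬q ∧ (□q → q) there: w0:F, w1:F, w3:T, w4:T. ✗
Satisfying worlds: {w2}.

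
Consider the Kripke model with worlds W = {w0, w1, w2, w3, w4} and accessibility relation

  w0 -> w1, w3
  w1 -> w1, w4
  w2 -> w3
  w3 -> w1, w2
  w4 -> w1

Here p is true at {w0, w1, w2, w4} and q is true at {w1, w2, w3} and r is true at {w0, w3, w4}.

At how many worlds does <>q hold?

5

w0: successors {w1, w3}; q there: w1:T, w3:T. ✓
w1: successors {w1, w4}; q there: w1:T, w4:F. ✓
w2: successors {w3}; q there: w3:T. ✓
w3: successors {w1, w2}; q there: w1:T, w2:T. ✓
w4: successors {w1}; q there: w1:T. ✓
Satisfying worlds: {w0, w1, w2, w3, w4}.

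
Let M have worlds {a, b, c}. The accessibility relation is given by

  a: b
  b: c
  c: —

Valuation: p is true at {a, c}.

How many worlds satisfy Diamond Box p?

a: successors {b}; Box p there: b:T. ✓
b: successors {c}; Box p there: c:T. ✓
c: no successors, so Diamond Box p fails. ✗
Satisfying worlds: {a, b}.

2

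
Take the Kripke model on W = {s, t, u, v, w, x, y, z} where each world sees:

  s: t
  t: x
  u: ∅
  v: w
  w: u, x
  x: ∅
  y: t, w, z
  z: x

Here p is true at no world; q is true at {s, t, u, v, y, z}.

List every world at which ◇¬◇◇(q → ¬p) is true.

{s, t, v, w, y, z}

s: successors {t}; ¬◇◇(q → ¬p) there: t:T. ✓
t: successors {x}; ¬◇◇(q → ¬p) there: x:T. ✓
u: no successors, so ◇¬◇◇(q → ¬p) fails. ✗
v: successors {w}; ¬◇◇(q → ¬p) there: w:T. ✓
w: successors {u, x}; ¬◇◇(q → ¬p) there: u:T, x:T. ✓
x: no successors, so ◇¬◇◇(q → ¬p) fails. ✗
y: successors {t, w, z}; ¬◇◇(q → ¬p) there: t:T, w:T, z:T. ✓
z: successors {x}; ¬◇◇(q → ¬p) there: x:T. ✓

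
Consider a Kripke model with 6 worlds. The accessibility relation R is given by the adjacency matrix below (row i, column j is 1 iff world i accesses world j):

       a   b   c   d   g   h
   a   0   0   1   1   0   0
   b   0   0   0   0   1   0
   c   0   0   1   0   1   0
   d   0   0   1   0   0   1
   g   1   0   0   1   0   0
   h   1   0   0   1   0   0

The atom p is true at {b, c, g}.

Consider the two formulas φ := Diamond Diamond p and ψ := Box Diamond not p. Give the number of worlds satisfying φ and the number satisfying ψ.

5 and 3

For Diamond Diamond p:
a: successors {c, d}; Diamond p there: c:T, d:T. ✓
b: successors {g}; Diamond p there: g:F. ✗
c: successors {c, g}; Diamond p there: c:T, g:F. ✓
d: successors {c, h}; Diamond p there: c:T, h:F. ✓
g: successors {a, d}; Diamond p there: a:T, d:T. ✓
h: successors {a, d}; Diamond p there: a:T, d:T. ✓
— 5 worlds.
For Box Diamond not p:
a: successors {c, d}; Diamond not p there: c:F, d:T. ✗
b: successors {g}; Diamond not p there: g:T. ✓
c: successors {c, g}; Diamond not p there: c:F, g:T. ✗
d: successors {c, h}; Diamond not p there: c:F, h:T. ✗
g: successors {a, d}; Diamond not p there: a:T, d:T. ✓
h: successors {a, d}; Diamond not p there: a:T, d:T. ✓
— 3 worlds.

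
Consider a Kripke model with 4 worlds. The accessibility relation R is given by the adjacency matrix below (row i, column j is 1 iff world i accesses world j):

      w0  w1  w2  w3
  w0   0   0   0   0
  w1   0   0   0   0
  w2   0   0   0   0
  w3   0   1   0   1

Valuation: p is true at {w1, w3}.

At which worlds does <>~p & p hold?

w0: <>~p is F, p is F. ✗
w1: <>~p is F, p is T. ✗
w2: <>~p is F, p is F. ✗
w3: <>~p is F, p is T. ✗

∅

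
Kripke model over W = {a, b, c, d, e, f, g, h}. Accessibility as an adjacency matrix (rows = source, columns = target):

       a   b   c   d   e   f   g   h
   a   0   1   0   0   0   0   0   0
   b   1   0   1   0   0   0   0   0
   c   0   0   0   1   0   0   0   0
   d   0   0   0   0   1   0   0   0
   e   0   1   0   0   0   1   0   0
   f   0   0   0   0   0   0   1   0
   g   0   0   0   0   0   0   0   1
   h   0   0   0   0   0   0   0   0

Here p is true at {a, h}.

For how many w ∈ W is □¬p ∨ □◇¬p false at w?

1

a: □¬p is T, □◇¬p is T. ✓
b: □¬p is F, □◇¬p is T. ✓
c: □¬p is T, □◇¬p is T. ✓
d: □¬p is T, □◇¬p is T. ✓
e: □¬p is T, □◇¬p is T. ✓
f: □¬p is T, □◇¬p is F. ✓
g: □¬p is F, □◇¬p is F. ✗
h: □¬p is T, □◇¬p is T. ✓
Satisfying worlds: {a, b, c, d, e, f, h}.
So □¬p ∨ □◇¬p fails at the other 1 world.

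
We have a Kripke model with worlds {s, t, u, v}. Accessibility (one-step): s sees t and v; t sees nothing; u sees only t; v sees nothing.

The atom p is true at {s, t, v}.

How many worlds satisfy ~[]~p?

2

s: []~p is F. ✓
t: []~p is T. ✗
u: []~p is F. ✓
v: []~p is T. ✗
Satisfying worlds: {s, u}.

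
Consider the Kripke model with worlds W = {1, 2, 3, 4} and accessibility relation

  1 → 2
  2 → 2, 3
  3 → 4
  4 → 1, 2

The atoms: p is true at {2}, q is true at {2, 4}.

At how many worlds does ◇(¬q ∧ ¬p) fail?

1: successors {2}; ¬q ∧ ¬p there: 2:F. ✗
2: successors {2, 3}; ¬q ∧ ¬p there: 2:F, 3:T. ✓
3: successors {4}; ¬q ∧ ¬p there: 4:F. ✗
4: successors {1, 2}; ¬q ∧ ¬p there: 1:T, 2:F. ✓
Satisfying worlds: {2, 4}.
So ◇(¬q ∧ ¬p) fails at the other 2 worlds.

2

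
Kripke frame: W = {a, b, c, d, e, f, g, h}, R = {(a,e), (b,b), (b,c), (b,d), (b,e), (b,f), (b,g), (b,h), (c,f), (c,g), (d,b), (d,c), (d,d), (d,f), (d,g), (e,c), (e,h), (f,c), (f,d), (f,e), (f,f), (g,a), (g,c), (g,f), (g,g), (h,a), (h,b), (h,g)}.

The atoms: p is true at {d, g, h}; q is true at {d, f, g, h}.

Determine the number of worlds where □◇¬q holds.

a: successors {e}; ◇¬q there: e:T. ✓
b: successors {b, c, d, e, f, g, h}; ◇¬q there: b:T, c:F, d:T, e:T, f:T, g:T, h:T. ✗
c: successors {f, g}; ◇¬q there: f:T, g:T. ✓
d: successors {b, c, d, f, g}; ◇¬q there: b:T, c:F, d:T, f:T, g:T. ✗
e: successors {c, h}; ◇¬q there: c:F, h:T. ✗
f: successors {c, d, e, f}; ◇¬q there: c:F, d:T, e:T, f:T. ✗
g: successors {a, c, f, g}; ◇¬q there: a:T, c:F, f:T, g:T. ✗
h: successors {a, b, g}; ◇¬q there: a:T, b:T, g:T. ✓
Satisfying worlds: {a, c, h}.

3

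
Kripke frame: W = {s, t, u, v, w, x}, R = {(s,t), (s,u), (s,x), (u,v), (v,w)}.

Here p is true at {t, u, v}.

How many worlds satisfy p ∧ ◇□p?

1

s: p is F, ◇□p is T. ✗
t: p is T, ◇□p is F. ✗
u: p is T, ◇□p is F. ✗
v: p is T, ◇□p is T. ✓
w: p is F, ◇□p is F. ✗
x: p is F, ◇□p is F. ✗
Satisfying worlds: {v}.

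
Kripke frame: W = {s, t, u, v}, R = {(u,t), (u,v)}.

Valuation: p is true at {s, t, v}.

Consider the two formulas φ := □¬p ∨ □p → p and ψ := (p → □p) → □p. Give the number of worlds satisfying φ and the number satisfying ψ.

For □¬p ∨ □p → p:
s: □¬p ∨ □p is T, p is T. ✓
t: □¬p ∨ □p is T, p is T. ✓
u: □¬p ∨ □p is T, p is F. ✗
v: □¬p ∨ □p is T, p is T. ✓
— 3 worlds.
For (p → □p) → □p:
s: p → □p is T, □p is T. ✓
t: p → □p is T, □p is T. ✓
u: p → □p is T, □p is T. ✓
v: p → □p is T, □p is T. ✓
— 4 worlds.

3 and 4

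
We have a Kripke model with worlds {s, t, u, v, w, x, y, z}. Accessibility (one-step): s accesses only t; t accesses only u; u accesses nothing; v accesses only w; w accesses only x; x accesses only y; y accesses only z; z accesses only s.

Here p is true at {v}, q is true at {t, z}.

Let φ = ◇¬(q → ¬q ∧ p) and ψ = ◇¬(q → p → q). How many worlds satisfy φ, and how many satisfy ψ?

2 and 0

For ◇¬(q → ¬q ∧ p):
s: successors {t}; ¬(q → ¬q ∧ p) there: t:T. ✓
t: successors {u}; ¬(q → ¬q ∧ p) there: u:F. ✗
u: no successors, so ◇¬(q → ¬q ∧ p) fails. ✗
v: successors {w}; ¬(q → ¬q ∧ p) there: w:F. ✗
w: successors {x}; ¬(q → ¬q ∧ p) there: x:F. ✗
x: successors {y}; ¬(q → ¬q ∧ p) there: y:F. ✗
y: successors {z}; ¬(q → ¬q ∧ p) there: z:T. ✓
z: successors {s}; ¬(q → ¬q ∧ p) there: s:F. ✗
— 2 worlds.
For ◇¬(q → p → q):
s: successors {t}; ¬(q → p → q) there: t:F. ✗
t: successors {u}; ¬(q → p → q) there: u:F. ✗
u: no successors, so ◇¬(q → p → q) fails. ✗
v: successors {w}; ¬(q → p → q) there: w:F. ✗
w: successors {x}; ¬(q → p → q) there: x:F. ✗
x: successors {y}; ¬(q → p → q) there: y:F. ✗
y: successors {z}; ¬(q → p → q) there: z:F. ✗
z: successors {s}; ¬(q → p → q) there: s:F. ✗
— 0 worlds.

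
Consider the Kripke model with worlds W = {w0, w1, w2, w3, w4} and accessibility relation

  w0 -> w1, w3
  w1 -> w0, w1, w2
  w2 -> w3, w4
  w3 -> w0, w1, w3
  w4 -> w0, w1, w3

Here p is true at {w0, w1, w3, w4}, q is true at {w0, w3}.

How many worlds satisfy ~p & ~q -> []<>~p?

w0: ~p & ~q is F, []<>~p is F. ✓
w1: ~p & ~q is F, []<>~p is F. ✓
w2: ~p & ~q is T, []<>~p is F. ✗
w3: ~p & ~q is F, []<>~p is F. ✓
w4: ~p & ~q is F, []<>~p is F. ✓
Satisfying worlds: {w0, w1, w3, w4}.

4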